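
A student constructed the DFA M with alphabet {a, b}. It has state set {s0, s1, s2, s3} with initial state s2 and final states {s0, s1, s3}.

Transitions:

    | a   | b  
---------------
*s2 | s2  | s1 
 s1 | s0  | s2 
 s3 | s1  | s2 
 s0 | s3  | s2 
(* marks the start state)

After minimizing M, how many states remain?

Initial partition by acceptance: {s0,s1,s3} | {s2}.
The partition is now stable with 2 blocks: {s0,s1,s3} | {s2}.

2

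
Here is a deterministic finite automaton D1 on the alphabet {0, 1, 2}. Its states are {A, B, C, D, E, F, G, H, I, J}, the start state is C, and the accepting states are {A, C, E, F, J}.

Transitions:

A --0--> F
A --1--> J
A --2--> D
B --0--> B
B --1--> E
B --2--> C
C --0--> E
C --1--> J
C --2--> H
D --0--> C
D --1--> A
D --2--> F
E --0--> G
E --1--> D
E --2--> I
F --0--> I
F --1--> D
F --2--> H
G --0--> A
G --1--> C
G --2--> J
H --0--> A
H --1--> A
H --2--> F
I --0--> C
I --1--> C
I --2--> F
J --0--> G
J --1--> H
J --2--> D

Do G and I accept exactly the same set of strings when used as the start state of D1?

Reachable states from the start: {A,C,D,E,F,G,H,I,J}. Unreachable: {B} — drop them.
Initial partition by acceptance: {A,C,E,F,J} | {D,G,H,I}.
On input 0, block {A,C,E,F,J} splits into {E,F,J} and {A,C}.
The partition is now stable with 3 blocks: {E,F,J} | {D,G,H,I} | {A,C}.
G and I lie in the same block of the stable partition, so they are equivalent — no string distinguishes them.

Yes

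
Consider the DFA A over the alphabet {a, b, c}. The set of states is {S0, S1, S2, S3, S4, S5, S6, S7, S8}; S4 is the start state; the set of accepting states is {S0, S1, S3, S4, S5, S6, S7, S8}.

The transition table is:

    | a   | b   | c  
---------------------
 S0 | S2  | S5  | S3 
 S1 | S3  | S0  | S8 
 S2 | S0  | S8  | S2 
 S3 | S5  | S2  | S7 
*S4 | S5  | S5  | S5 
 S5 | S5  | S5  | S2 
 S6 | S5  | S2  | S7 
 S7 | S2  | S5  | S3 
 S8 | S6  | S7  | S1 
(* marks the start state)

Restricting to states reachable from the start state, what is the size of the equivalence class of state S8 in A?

2

Start with accepting vs non-accepting: {S0,S1,S3,S4,S5,S6,S7,S8} | {S2}.
Split {S0,S1,S3,S4,S5,S6,S7,S8} by δ(·,a) → {S1,S3,S4,S5,S6,S8} and {S0,S7}.
Split {S1,S3,S4,S5,S6,S8} by δ(·,b) → {S1,S8} and {S3,S6} and {S4,S5}.
On input c, block {S4,S5} splits into {S4} and {S5}.
No further refinement is possible. Final partition (6 blocks): {S1,S8} | {S2} | {S0,S7} | {S3,S6} | {S4} | {S5}.
The equivalence class containing S8 is {S1,S8}, of size 2.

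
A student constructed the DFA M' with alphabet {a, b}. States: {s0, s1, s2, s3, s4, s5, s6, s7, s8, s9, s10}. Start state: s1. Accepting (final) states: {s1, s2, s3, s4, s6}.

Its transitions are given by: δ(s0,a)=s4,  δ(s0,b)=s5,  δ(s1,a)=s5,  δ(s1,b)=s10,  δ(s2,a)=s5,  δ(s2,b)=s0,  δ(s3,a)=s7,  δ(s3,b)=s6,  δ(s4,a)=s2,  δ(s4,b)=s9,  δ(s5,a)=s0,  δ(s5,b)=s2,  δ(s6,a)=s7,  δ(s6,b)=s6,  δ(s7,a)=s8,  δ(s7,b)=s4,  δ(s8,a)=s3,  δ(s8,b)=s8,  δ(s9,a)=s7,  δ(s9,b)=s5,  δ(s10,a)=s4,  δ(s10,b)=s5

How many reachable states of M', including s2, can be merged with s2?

2

Every state is reachable, so we keep all 11.
Start with accepting vs non-accepting: {s1,s2,s3,s4,s6} | {s0,s5,s7,s8,s9,s10}.
On input a, block {s1,s2,s3,s4,s6} splits into {s1,s2,s3,s6} and {s4}.
Split {s1,s2,s3,s6} by δ(·,b) → {s1,s2} and {s3,s6}.
On input a, block {s0,s5,s7,s8,s9,s10} splits into {s5,s7,s9} and {s0,s10} and {s8}.
On input a, block {s5,s7,s9} splits into {s5} and {s7} and {s9}.
No further refinement is possible. Final partition (8 blocks): {s1,s2} | {s5} | {s4} | {s3,s6} | {s0,s10} | {s8} | {s7} | {s9}.
The equivalence class containing s2 is {s1,s2}, of size 2.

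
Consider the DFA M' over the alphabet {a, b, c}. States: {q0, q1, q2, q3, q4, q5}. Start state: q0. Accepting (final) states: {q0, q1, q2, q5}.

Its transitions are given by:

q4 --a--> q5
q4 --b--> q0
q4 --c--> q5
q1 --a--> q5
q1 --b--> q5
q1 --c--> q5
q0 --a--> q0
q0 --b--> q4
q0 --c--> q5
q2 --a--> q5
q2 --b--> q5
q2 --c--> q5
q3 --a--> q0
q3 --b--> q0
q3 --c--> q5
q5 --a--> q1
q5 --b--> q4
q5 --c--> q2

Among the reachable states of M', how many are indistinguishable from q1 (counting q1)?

2

Reachable states from the start: {q0,q1,q2,q4,q5}. Unreachable: {q3} — drop them.
P0 = {q0,q1,q2,q5} | {q4}.
Refine {q0,q1,q2,q5} on symbol b: members go to different blocks, giving {q0,q5} and {q1,q2}.
On input a, block {q0,q5} splits into {q0} and {q5}.
Stable partition: {q0} | {q4} | {q1,q2} | {q5} — 4 equivalence classes.
The equivalence class containing q1 is {q1,q2}, of size 2.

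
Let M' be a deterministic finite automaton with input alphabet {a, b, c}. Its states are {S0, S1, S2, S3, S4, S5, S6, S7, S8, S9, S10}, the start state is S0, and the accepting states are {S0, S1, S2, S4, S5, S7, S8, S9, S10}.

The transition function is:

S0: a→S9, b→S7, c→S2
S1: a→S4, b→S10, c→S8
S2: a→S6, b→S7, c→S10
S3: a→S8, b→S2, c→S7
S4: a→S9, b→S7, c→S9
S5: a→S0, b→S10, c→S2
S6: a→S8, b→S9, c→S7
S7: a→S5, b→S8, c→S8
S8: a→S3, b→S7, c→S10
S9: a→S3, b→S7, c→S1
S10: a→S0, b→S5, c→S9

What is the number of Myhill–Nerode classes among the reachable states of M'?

5

All states are reachable from the start state.
Initial partition by acceptance: {S0,S1,S2,S4,S5,S7,S8,S9,S10} | {S3,S6}.
Split {S0,S1,S2,S4,S5,S7,S8,S9,S10} by δ(·,a) → {S0,S1,S4,S5,S7,S10} and {S2,S8,S9}.
Split {S0,S1,S4,S5,S7,S10} by δ(·,a) → {S1,S5,S7,S10} and {S0,S4}.
On input a, block {S1,S5,S7,S10} splits into {S1,S5,S10} and {S7}.
The partition is now stable with 5 blocks: {S1,S5,S10} | {S3,S6} | {S2,S8,S9} | {S0,S4} | {S7}.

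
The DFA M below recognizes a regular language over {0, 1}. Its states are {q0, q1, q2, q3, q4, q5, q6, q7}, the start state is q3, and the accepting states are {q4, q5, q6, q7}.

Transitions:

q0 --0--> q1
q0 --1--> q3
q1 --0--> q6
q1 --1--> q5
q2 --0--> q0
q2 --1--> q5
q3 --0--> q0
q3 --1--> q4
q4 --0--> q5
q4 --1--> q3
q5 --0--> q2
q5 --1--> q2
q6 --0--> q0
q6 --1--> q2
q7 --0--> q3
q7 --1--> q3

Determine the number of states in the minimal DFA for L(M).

States {q7} cannot be reached from the start state, so discard them.
P0 = {q4,q5,q6} | {q0,q1,q2,q3}.
On input 0, block {q4,q5,q6} splits into {q5,q6} and {q4}.
Refine {q0,q1,q2,q3} on symbol 0: members go to different blocks, giving {q0,q2,q3} and {q1}.
Refine {q0,q2,q3} on symbol 0: members go to different blocks, giving {q2,q3} and {q0}.
On input 0, block {q5,q6} splits into {q5} and {q6}.
Split {q2,q3} by δ(·,1) → {q2} and {q3}.
The partition is now stable with 7 blocks: {q5} | {q2} | {q4} | {q1} | {q0} | {q6} | {q3}.

7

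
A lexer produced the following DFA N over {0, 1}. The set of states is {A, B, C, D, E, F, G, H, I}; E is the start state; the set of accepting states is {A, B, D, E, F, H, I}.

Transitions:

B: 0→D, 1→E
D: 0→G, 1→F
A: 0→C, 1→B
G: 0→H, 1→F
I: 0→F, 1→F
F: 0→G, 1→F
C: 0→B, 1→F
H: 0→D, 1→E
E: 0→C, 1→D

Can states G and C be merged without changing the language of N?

States {A,I} cannot be reached from the start state, so discard them.
Start with accepting vs non-accepting: {B,D,E,F,H} | {C,G}.
On input 0, block {B,D,E,F,H} splits into {D,E,F} and {B,H}.
No further refinement is possible. Final partition (3 blocks): {D,E,F} | {C,G} | {B,H}.
G and C lie in the same block of the stable partition, so they are equivalent — no string distinguishes them.

Yes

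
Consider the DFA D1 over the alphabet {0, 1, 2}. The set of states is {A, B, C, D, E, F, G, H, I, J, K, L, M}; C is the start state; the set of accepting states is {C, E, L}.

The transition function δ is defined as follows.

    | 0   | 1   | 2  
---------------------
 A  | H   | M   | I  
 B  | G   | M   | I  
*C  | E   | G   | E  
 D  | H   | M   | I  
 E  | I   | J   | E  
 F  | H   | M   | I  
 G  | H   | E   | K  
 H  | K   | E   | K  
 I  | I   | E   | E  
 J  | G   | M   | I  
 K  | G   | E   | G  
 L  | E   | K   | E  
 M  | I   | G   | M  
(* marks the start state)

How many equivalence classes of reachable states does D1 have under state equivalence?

Reachable states from the start: {C,E,G,H,I,J,K,M}. Unreachable: {A,B,D,F,L} — drop them.
Initial partition by acceptance: {C,E} | {G,H,I,J,K,M}.
On input 0, block {C,E} splits into {C} and {E}.
Refine {G,H,I,J,K,M} on symbol 1: members go to different blocks, giving {G,H,I,K} and {J,M}.
Refine {G,H,I,K} on symbol 2: members go to different blocks, giving {G,H,K} and {I}.
Refine {J,M} on symbol 0: members go to different blocks, giving {J} and {M}.
No further refinement is possible. Final partition (6 blocks): {C} | {G,H,K} | {E} | {J} | {I} | {M}.

6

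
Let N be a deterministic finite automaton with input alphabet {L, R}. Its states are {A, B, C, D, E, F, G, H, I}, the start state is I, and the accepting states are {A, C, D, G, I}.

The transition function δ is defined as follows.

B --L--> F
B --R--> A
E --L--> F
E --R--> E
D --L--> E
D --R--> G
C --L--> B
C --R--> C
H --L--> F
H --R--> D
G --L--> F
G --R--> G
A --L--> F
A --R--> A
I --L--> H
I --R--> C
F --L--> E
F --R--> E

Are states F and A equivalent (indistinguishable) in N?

No

P0 = {A,C,D,G,I} | {B,E,F,H}.
On input R, block {B,E,F,H} splits into {B,H} and {E,F}.
On input L, block {A,C,D,G,I} splits into {A,D,G} and {C,I}.
Stable partition: {A,D,G} | {B,H} | {E,F} | {C,I} — 4 equivalence classes.
F and A end up in different blocks, so they are distinguishable. For instance, the string 'ε' is accepted from only A.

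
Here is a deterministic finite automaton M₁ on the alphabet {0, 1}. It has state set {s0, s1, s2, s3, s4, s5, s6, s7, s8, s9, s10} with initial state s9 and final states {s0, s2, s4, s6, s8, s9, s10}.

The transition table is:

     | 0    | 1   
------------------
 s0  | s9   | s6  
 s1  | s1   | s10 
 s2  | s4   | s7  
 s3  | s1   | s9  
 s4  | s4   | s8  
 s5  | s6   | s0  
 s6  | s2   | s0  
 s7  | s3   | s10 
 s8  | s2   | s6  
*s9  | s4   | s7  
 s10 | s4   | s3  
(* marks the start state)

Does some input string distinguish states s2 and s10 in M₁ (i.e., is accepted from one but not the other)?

No

States {s5} cannot be reached from the start state, so discard them.
P0 = {s0,s2,s4,s6,s8,s9,s10} | {s1,s3,s7}.
Refine {s0,s2,s4,s6,s8,s9,s10} on symbol 1: members go to different blocks, giving {s0,s4,s6,s8} and {s2,s9,s10}.
Refine {s0,s4,s6,s8} on symbol 0: members go to different blocks, giving {s0,s6,s8} and {s4}.
Stable partition: {s0,s6,s8} | {s1,s3,s7} | {s2,s9,s10} | {s4} — 4 equivalence classes.
s2 and s10 lie in the same block of the stable partition, so they are equivalent — no string distinguishes them.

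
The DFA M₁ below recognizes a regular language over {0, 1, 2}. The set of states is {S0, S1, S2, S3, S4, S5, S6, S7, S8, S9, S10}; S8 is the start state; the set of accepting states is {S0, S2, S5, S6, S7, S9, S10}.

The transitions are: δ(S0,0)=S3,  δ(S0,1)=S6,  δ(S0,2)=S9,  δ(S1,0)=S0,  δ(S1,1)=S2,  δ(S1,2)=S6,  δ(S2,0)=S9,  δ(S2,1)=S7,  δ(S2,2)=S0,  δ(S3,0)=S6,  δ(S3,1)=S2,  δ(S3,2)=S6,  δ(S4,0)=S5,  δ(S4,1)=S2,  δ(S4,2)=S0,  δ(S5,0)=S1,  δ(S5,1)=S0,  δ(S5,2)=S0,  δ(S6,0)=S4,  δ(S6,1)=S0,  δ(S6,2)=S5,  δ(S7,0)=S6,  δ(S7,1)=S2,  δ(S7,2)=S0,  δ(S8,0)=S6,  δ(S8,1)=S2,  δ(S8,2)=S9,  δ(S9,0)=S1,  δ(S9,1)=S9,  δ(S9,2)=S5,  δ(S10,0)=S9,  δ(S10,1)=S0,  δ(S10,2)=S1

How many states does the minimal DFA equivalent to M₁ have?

3

Reachable states from the start: {S0,S1,S2,S3,S4,S5,S6,S7,S8,S9}. Unreachable: {S10} — drop them.
Start with accepting vs non-accepting: {S0,S2,S5,S6,S7,S9} | {S1,S3,S4,S8}.
On input 0, block {S0,S2,S5,S6,S7,S9} splits into {S0,S5,S6,S9} and {S2,S7}.
The partition is now stable with 3 blocks: {S0,S5,S6,S9} | {S1,S3,S4,S8} | {S2,S7}.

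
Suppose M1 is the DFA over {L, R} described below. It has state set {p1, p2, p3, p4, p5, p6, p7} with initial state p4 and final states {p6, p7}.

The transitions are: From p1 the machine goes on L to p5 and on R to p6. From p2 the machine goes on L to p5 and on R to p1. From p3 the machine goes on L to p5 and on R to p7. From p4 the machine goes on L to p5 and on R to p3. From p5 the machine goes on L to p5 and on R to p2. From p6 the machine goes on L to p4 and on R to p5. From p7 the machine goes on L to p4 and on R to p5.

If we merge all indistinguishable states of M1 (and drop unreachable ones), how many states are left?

4

P0 = {p6,p7} | {p1,p2,p3,p4,p5}.
Split {p1,p2,p3,p4,p5} by δ(·,R) → {p2,p4,p5} and {p1,p3}.
Split {p2,p4,p5} by δ(·,R) → {p2,p4} and {p5}.
Stable partition: {p6,p7} | {p2,p4} | {p1,p3} | {p5} — 4 equivalence classes.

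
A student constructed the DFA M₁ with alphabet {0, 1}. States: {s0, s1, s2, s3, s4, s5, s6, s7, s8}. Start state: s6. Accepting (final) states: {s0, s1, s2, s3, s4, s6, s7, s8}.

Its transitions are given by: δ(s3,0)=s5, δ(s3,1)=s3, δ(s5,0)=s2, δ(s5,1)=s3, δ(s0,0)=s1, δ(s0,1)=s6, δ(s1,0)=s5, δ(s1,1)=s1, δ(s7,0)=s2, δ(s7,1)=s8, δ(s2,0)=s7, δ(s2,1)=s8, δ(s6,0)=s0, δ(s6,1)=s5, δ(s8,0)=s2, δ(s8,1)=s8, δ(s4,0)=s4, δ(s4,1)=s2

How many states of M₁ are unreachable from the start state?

BFS from s6 reaches {s0, s1, s2, s3, s5, s6, s7, s8}; the 1 state(s) s4 are never visited.

1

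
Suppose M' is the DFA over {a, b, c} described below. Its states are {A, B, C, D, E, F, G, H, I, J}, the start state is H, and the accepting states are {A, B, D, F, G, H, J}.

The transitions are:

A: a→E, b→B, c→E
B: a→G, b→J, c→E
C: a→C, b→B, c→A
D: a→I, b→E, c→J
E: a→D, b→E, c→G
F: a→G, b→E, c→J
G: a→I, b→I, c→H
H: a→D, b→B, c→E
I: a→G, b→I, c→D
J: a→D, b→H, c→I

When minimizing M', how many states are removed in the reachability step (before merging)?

No path from H leads to A, C, F; the other 7 states are all reachable.

3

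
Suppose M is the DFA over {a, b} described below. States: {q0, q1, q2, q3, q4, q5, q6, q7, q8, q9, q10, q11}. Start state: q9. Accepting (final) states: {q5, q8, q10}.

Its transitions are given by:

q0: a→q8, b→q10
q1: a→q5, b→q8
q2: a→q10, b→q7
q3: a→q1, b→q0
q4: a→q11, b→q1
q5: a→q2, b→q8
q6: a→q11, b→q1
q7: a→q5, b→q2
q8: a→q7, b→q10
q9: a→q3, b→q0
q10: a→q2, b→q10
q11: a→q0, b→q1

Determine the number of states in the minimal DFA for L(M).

5

Reachable states from the start: {q0,q1,q2,q3,q5,q7,q8,q9,q10}. Unreachable: {q4,q6,q11} — drop them.
Start with accepting vs non-accepting: {q5,q8,q10} | {q0,q1,q2,q3,q7,q9}.
On input a, block {q0,q1,q2,q3,q7,q9} splits into {q0,q1,q2,q7} and {q3,q9}.
Refine {q0,q1,q2,q7} on symbol b: members go to different blocks, giving {q0,q1} and {q2,q7}.
Split {q3,q9} by δ(·,a) → {q3} and {q9}.
Stable partition: {q5,q8,q10} | {q0,q1} | {q3} | {q2,q7} | {q9} — 5 equivalence classes.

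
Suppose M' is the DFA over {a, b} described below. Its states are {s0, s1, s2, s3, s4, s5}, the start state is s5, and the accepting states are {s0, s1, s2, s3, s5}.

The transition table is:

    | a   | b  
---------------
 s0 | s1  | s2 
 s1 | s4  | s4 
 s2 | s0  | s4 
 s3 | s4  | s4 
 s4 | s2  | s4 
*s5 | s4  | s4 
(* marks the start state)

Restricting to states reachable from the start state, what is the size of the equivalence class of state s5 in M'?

2

First remove the unreachable states {s3}; 5 states remain.
Start with accepting vs non-accepting: {s0,s1,s2,s5} | {s4}.
Split {s0,s1,s2,s5} by δ(·,a) → {s0,s2} and {s1,s5}.
Refine {s0,s2} on symbol a: members go to different blocks, giving {s0} and {s2}.
Stable partition: {s0} | {s4} | {s1,s5} | {s2} — 4 equivalence classes.
State s5 belongs to the block {s1,s5}, which has 2 states.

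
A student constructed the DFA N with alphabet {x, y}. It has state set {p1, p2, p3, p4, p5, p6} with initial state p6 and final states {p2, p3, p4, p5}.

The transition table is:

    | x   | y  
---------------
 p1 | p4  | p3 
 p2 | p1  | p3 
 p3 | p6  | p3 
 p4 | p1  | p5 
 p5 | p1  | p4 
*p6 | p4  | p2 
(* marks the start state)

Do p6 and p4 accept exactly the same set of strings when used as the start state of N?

No

Every state is reachable, so we keep all 6.
Initial partition by acceptance: {p2,p3,p4,p5} | {p1,p6}.
Stable partition: {p2,p3,p4,p5} | {p1,p6} — 2 equivalence classes.
p6 and p4 end up in different blocks, so they are distinguishable. For instance, the string 'ε' is accepted from only p4.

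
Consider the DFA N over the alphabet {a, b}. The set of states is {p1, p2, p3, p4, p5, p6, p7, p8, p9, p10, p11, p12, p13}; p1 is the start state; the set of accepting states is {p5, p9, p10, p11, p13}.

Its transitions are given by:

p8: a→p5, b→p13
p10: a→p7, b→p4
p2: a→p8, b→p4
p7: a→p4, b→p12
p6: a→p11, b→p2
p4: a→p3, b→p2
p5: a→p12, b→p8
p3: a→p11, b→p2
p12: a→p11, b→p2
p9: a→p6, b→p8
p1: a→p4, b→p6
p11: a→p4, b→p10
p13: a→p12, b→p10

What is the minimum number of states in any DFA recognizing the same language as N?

First remove the unreachable states {p9}; 12 states remain.
P0 = {p5,p10,p11,p13} | {p1,p2,p3,p4,p6,p7,p8,p12}.
Refine {p5,p10,p11,p13} on symbol b: members go to different blocks, giving {p5,p10} and {p11,p13}.
Refine {p1,p2,p3,p4,p6,p7,p8,p12} on symbol a: members go to different blocks, giving {p1,p2,p4,p7} and {p3,p6,p12} and {p8}.
Refine {p5,p10} on symbol a: members go to different blocks, giving {p5} and {p10}.
Split {p1,p2,p4,p7} by δ(·,a) → {p1,p7} and {p2} and {p4}.
Refine {p11,p13} on symbol a: members go to different blocks, giving {p11} and {p13}.
No further refinement is possible. Final partition (9 blocks): {p5} | {p1,p7} | {p11} | {p3,p6,p12} | {p8} | {p10} | {p2} | {p4} | {p13}.

9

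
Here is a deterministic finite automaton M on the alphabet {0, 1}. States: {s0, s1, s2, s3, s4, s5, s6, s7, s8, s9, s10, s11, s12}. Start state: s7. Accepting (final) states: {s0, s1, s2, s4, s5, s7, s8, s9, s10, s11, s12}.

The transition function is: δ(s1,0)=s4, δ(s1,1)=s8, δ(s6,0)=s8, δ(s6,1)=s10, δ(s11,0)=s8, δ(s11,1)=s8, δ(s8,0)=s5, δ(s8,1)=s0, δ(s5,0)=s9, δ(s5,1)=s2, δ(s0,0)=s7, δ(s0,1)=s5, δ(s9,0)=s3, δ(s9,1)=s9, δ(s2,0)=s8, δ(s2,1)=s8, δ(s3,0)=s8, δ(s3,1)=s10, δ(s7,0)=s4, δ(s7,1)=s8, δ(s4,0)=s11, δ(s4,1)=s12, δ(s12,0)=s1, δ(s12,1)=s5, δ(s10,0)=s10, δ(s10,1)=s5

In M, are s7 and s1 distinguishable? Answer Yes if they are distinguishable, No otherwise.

No

Reachable states from the start: {s0,s1,s2,s3,s4,s5,s7,s8,s9,s10,s11,s12}. Unreachable: {s6} — drop them.
Initial partition by acceptance: {s0,s1,s2,s4,s5,s7,s8,s9,s10,s11,s12} | {s3}.
Split {s0,s1,s2,s4,s5,s7,s8,s9,s10,s11,s12} by δ(·,0) → {s0,s1,s2,s4,s5,s7,s8,s10,s11,s12} and {s9}.
Refine {s0,s1,s2,s4,s5,s7,s8,s10,s11,s12} on symbol 0: members go to different blocks, giving {s0,s1,s2,s4,s7,s8,s10,s11,s12} and {s5}.
On input 0, block {s0,s1,s2,s4,s7,s8,s10,s11,s12} splits into {s0,s1,s2,s4,s7,s10,s11,s12} and {s8}.
Refine {s0,s1,s2,s4,s7,s10,s11,s12} on symbol 0: members go to different blocks, giving {s0,s1,s4,s7,s10,s12} and {s2,s11}.
Split {s0,s1,s4,s7,s10,s12} by δ(·,0) → {s0,s1,s7,s10,s12} and {s4}.
Refine {s0,s1,s7,s10,s12} on symbol 0: members go to different blocks, giving {s0,s10,s12} and {s1,s7}.
On input 0, block {s0,s10,s12} splits into {s0,s12} and {s10}.
The partition is now stable with 9 blocks: {s0,s12} | {s3} | {s9} | {s5} | {s8} | {s2,s11} | {s4} | {s1,s7} | {s10}.
s7 and s1 lie in the same block of the stable partition, so they are equivalent — no string distinguishes them.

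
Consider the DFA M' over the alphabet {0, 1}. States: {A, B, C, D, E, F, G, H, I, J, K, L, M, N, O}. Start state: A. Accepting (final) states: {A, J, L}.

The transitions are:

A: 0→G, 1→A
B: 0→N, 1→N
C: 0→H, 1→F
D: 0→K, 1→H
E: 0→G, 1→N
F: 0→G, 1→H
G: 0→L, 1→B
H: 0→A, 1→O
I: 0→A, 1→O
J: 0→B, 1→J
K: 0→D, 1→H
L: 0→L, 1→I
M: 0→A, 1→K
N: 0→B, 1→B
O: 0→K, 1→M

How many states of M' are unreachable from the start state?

BFS from A reaches {A, B, D, G, H, I, K, L, M, N, O}; the 4 state(s) C, E, F, J are never visited.

4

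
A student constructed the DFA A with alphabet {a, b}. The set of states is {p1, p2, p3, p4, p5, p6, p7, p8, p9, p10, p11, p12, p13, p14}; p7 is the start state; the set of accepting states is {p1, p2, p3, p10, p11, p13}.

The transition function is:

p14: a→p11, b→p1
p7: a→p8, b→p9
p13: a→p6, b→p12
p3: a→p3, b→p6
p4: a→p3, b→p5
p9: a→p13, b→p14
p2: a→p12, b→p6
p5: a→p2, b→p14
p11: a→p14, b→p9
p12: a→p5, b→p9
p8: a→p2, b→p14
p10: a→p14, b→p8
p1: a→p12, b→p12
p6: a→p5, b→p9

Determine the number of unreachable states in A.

Starting at p7 and following transitions, the reachable set is {p1, p2, p5, p6, p7, p8, p9, p11, p12, p13, p14}. That leaves p3, p4, p10 unreachable — 3 in total.

3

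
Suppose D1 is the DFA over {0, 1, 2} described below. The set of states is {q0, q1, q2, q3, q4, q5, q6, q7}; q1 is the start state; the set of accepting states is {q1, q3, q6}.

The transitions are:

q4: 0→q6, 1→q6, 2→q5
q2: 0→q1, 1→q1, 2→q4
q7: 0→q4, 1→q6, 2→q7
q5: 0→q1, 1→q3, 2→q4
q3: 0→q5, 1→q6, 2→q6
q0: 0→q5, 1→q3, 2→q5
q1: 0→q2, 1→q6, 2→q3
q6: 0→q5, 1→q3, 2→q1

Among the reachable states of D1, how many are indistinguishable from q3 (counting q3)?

3

States {q0,q7} cannot be reached from the start state, so discard them.
Start with accepting vs non-accepting: {q1,q3,q6} | {q2,q4,q5}.
No further refinement is possible. Final partition (2 blocks): {q1,q3,q6} | {q2,q4,q5}.
State q3 belongs to the block {q1,q3,q6}, which has 3 states.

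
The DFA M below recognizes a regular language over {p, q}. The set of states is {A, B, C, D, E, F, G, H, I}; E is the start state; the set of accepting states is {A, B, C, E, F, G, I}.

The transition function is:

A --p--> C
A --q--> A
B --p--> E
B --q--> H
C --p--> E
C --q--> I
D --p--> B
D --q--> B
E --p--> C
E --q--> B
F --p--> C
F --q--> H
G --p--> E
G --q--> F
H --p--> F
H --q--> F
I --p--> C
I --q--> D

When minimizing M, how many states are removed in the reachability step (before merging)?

2

BFS from E reaches {B, C, D, E, F, H, I}; the 2 state(s) A, G are never visited.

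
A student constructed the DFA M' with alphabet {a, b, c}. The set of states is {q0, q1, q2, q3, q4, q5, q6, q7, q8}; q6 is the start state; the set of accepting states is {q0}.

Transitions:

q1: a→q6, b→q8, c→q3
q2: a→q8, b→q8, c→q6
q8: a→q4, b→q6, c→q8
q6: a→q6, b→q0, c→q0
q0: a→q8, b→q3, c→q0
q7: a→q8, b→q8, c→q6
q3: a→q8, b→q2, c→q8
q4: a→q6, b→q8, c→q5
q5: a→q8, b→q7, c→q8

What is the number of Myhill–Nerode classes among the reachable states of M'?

First remove the unreachable states {q1}; 8 states remain.
Start with accepting vs non-accepting: {q0} | {q2,q3,q4,q5,q6,q7,q8}.
Refine {q2,q3,q4,q5,q6,q7,q8} on symbol b: members go to different blocks, giving {q2,q3,q4,q5,q7,q8} and {q6}.
Refine {q2,q3,q4,q5,q7,q8} on symbol a: members go to different blocks, giving {q2,q3,q5,q7,q8} and {q4}.
Split {q2,q3,q5,q7,q8} by δ(·,a) → {q2,q3,q5,q7} and {q8}.
On input b, block {q2,q3,q5,q7} splits into {q2,q7} and {q3,q5}.
The partition is now stable with 6 blocks: {q0} | {q2,q7} | {q6} | {q4} | {q8} | {q3,q5}.

6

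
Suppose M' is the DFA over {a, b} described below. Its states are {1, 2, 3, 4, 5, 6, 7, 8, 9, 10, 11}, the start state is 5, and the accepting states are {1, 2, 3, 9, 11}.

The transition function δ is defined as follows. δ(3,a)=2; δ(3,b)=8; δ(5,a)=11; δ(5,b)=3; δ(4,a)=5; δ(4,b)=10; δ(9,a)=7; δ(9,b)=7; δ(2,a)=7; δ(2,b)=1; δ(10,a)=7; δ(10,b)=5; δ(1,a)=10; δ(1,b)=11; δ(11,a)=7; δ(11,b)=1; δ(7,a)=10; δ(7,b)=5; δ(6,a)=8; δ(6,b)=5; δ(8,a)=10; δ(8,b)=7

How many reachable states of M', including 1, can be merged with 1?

First remove the unreachable states {4,6,9}; 8 states remain.
Initial partition by acceptance: {1,2,3,11} | {5,7,8,10}.
On input a, block {1,2,3,11} splits into {1,2,11} and {3}.
Split {5,7,8,10} by δ(·,a) → {7,8,10} and {5}.
Refine {7,8,10} on symbol b: members go to different blocks, giving {7,10} and {8}.
Stable partition: {1,2,11} | {7,10} | {3} | {5} | {8} — 5 equivalence classes.
The equivalence class containing 1 is {1,2,11}, of size 3.

3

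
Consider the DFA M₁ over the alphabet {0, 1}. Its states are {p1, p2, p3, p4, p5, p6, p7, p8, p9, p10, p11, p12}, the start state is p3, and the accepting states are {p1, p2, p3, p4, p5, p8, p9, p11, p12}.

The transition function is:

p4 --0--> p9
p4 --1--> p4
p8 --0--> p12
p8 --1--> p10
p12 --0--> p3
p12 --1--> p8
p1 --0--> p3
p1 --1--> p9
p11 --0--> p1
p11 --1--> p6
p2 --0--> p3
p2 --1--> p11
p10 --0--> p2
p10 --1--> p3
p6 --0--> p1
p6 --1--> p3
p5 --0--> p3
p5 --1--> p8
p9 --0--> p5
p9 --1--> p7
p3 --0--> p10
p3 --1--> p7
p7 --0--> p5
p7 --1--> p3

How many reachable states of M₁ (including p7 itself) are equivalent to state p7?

3

Reachable states from the start: {p1,p2,p3,p5,p6,p7,p8,p9,p10,p11,p12}. Unreachable: {p4} — drop them.
P0 = {p1,p2,p3,p5,p8,p9,p11,p12} | {p6,p7,p10}.
Split {p1,p2,p3,p5,p8,p9,p11,p12} by δ(·,0) → {p1,p2,p5,p8,p9,p11,p12} and {p3}.
On input 0, block {p1,p2,p5,p8,p9,p11,p12} splits into {p1,p2,p5,p12} and {p8,p9,p11}.
The partition is now stable with 4 blocks: {p1,p2,p5,p12} | {p6,p7,p10} | {p3} | {p8,p9,p11}.
State p7 belongs to the block {p6,p7,p10}, which has 3 states.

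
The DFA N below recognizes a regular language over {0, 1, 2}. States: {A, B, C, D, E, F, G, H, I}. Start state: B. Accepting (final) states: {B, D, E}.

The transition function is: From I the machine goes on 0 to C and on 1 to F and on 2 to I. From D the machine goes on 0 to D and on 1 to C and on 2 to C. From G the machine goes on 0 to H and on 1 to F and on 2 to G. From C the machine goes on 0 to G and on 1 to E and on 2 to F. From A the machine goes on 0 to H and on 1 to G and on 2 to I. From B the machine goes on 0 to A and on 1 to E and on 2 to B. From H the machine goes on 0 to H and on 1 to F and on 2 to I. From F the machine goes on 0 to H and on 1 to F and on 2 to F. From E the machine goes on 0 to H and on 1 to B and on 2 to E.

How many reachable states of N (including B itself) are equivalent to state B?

2

Reachable states from the start: {A,B,C,E,F,G,H,I}. Unreachable: {D} — drop them.
Initial partition by acceptance: {B,E} | {A,C,F,G,H,I}.
On input 1, block {A,C,F,G,H,I} splits into {A,F,G,H,I} and {C}.
Refine {A,F,G,H,I} on symbol 0: members go to different blocks, giving {A,F,G,H} and {I}.
Refine {A,F,G,H} on symbol 2: members go to different blocks, giving {A,H} and {F,G}.
The partition is now stable with 5 blocks: {B,E} | {A,H} | {C} | {I} | {F,G}.
The equivalence class containing B is {B,E}, of size 2.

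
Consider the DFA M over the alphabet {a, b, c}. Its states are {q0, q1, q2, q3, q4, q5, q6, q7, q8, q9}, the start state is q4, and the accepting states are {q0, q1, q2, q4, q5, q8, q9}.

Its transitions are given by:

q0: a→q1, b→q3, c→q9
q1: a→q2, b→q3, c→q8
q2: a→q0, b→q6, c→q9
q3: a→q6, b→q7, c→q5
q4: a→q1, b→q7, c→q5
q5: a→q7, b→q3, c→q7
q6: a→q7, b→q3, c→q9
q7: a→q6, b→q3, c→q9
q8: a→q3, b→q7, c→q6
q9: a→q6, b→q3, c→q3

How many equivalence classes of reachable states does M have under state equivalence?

3

Initial partition by acceptance: {q0,q1,q2,q4,q5,q8,q9} | {q3,q6,q7}.
Refine {q0,q1,q2,q4,q5,q8,q9} on symbol a: members go to different blocks, giving {q0,q1,q2,q4} and {q5,q8,q9}.
Stable partition: {q0,q1,q2,q4} | {q3,q6,q7} | {q5,q8,q9} — 3 equivalence classes.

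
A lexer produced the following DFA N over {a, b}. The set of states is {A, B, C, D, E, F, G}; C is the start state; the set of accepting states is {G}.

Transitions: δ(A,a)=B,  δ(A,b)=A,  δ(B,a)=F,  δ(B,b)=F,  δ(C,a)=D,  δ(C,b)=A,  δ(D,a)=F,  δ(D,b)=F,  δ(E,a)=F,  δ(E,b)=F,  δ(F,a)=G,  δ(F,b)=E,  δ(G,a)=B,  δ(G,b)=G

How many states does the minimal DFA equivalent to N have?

4

Initial partition by acceptance: {G} | {A,B,C,D,E,F}.
Split {A,B,C,D,E,F} by δ(·,a) → {A,B,C,D,E} and {F}.
Split {A,B,C,D,E} by δ(·,a) → {B,D,E} and {A,C}.
Stable partition: {G} | {B,D,E} | {F} | {A,C} — 4 equivalence classes.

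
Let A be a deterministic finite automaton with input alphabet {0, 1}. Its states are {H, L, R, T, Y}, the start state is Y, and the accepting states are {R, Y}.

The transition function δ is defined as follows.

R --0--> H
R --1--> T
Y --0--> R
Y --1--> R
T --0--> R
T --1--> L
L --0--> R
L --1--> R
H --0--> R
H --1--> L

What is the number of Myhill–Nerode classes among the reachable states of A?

4

P0 = {R,Y} | {H,L,T}.
Refine {R,Y} on symbol 0: members go to different blocks, giving {R} and {Y}.
Refine {H,L,T} on symbol 1: members go to different blocks, giving {H,T} and {L}.
No further refinement is possible. Final partition (4 blocks): {R} | {H,T} | {Y} | {L}.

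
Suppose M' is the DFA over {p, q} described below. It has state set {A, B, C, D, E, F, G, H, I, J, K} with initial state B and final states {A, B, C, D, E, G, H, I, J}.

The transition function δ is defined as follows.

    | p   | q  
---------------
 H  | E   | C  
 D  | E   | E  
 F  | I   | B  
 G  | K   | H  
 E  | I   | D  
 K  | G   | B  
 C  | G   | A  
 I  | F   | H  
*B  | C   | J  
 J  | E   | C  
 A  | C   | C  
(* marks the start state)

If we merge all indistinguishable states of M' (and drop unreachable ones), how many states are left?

5

All states are reachable from the start state.
Initial partition by acceptance: {A,B,C,D,E,G,H,I,J} | {F,K}.
Split {A,B,C,D,E,G,H,I,J} by δ(·,p) → {A,B,C,D,E,H,J} and {G,I}.
On input p, block {A,B,C,D,E,H,J} splits into {A,B,D,H,J} and {C,E}.
Split {A,B,D,H,J} by δ(·,q) → {A,D,H,J} and {B}.
Stable partition: {A,D,H,J} | {F,K} | {G,I} | {C,E} | {B} — 5 equivalence classes.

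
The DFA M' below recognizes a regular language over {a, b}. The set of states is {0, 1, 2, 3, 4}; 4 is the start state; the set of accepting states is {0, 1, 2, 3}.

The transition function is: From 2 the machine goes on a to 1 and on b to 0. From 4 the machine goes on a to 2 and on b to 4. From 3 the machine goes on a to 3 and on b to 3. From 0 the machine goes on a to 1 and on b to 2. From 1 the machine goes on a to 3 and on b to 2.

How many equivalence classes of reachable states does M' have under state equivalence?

2

Initial partition by acceptance: {0,1,2,3} | {4}.
No further refinement is possible. Final partition (2 blocks): {0,1,2,3} | {4}.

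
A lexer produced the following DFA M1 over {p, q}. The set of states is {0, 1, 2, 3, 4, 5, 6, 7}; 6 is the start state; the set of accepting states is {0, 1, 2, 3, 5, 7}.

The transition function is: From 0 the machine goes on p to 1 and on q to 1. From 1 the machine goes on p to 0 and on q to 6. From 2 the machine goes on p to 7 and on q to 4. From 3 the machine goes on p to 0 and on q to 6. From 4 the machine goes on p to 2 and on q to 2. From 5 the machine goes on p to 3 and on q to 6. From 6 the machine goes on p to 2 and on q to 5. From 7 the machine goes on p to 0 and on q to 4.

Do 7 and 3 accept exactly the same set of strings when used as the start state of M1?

Initial partition by acceptance: {0,1,2,3,5,7} | {4,6}.
Refine {0,1,2,3,5,7} on symbol q: members go to different blocks, giving {1,2,3,5,7} and {0}.
Split {1,2,3,5,7} by δ(·,p) → {1,3,7} and {2,5}.
Stable partition: {1,3,7} | {4,6} | {0} | {2,5} — 4 equivalence classes.
7 and 3 lie in the same block of the stable partition, so they are equivalent — no string distinguishes them.

Yes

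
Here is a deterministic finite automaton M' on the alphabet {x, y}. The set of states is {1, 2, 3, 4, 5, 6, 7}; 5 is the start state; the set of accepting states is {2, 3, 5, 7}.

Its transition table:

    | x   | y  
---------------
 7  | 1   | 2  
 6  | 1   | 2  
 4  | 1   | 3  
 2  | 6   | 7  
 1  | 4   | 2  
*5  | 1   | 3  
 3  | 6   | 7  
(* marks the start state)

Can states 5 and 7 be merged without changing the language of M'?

P0 = {2,3,5,7} | {1,4,6}.
Stable partition: {2,3,5,7} | {1,4,6} — 2 equivalence classes.
5 and 7 lie in the same block of the stable partition, so they are equivalent — no string distinguishes them.

Yes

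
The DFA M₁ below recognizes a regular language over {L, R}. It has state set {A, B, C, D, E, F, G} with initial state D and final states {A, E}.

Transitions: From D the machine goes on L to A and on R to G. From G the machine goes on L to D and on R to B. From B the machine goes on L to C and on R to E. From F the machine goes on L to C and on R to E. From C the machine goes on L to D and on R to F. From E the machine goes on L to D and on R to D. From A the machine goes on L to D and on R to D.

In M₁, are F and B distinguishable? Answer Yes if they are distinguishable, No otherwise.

No

Every state is reachable, so we keep all 7.
Initial partition by acceptance: {A,E} | {B,C,D,F,G}.
Refine {B,C,D,F,G} on symbol L: members go to different blocks, giving {B,C,F,G} and {D}.
Refine {B,C,F,G} on symbol L: members go to different blocks, giving {B,F} and {C,G}.
No further refinement is possible. Final partition (4 blocks): {A,E} | {B,F} | {D} | {C,G}.
F and B lie in the same block of the stable partition, so they are equivalent — no string distinguishes them.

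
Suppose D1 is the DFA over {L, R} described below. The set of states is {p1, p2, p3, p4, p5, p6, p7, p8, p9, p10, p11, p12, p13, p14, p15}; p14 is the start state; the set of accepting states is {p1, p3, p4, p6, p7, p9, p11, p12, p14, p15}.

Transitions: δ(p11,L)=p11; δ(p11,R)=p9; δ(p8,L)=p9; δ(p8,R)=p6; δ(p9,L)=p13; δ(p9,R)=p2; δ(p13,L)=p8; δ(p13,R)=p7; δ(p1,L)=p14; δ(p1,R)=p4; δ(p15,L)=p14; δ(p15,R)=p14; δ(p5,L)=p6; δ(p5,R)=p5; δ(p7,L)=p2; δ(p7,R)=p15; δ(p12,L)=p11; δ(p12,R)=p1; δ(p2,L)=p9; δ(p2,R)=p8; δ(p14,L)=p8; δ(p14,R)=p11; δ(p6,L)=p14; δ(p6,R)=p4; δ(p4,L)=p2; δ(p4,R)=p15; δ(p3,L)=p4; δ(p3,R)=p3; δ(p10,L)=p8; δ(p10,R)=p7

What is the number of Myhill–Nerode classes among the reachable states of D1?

States {p1,p3,p5,p10,p12} cannot be reached from the start state, so discard them.
Initial partition by acceptance: {p4,p6,p7,p9,p11,p14,p15} | {p2,p8,p13}.
On input L, block {p4,p6,p7,p9,p11,p14,p15} splits into {p4,p7,p9,p14} and {p6,p11,p15}.
Refine {p4,p7,p9,p14} on symbol R: members go to different blocks, giving {p4,p7,p14} and {p9}.
Refine {p2,p8,p13} on symbol L: members go to different blocks, giving {p2,p8} and {p13}.
On input R, block {p2,p8} splits into {p2} and {p8}.
On input L, block {p4,p7,p14} splits into {p4,p7} and {p14}.
On input L, block {p6,p11,p15} splits into {p6,p15} and {p11}.
Refine {p6,p15} on symbol R: members go to different blocks, giving {p6} and {p15}.
The partition is now stable with 9 blocks: {p4,p7} | {p2} | {p6} | {p9} | {p13} | {p8} | {p14} | {p11} | {p15}.

9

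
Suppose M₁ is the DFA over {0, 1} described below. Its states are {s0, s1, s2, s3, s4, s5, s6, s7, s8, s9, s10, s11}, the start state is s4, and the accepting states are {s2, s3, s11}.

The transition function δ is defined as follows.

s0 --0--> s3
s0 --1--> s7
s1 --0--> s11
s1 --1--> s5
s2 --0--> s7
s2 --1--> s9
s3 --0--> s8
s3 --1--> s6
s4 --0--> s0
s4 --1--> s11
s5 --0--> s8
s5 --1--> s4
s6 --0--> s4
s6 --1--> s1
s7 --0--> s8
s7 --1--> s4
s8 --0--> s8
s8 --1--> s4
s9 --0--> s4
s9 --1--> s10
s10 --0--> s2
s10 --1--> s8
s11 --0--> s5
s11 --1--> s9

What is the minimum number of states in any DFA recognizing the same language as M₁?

All states are reachable from the start state.
P0 = {s2,s3,s11} | {s0,s1,s4,s5,s6,s7,s8,s9,s10}.
Split {s0,s1,s4,s5,s6,s7,s8,s9,s10} by δ(·,0) → {s4,s5,s6,s7,s8,s9} and {s0,s1,s10}.
Refine {s4,s5,s6,s7,s8,s9} on symbol 0: members go to different blocks, giving {s5,s6,s7,s8,s9} and {s4}.
On input 0, block {s5,s6,s7,s8,s9} splits into {s5,s7,s8} and {s6,s9}.
The partition is now stable with 5 blocks: {s2,s3,s11} | {s5,s7,s8} | {s0,s1,s10} | {s4} | {s6,s9}.

5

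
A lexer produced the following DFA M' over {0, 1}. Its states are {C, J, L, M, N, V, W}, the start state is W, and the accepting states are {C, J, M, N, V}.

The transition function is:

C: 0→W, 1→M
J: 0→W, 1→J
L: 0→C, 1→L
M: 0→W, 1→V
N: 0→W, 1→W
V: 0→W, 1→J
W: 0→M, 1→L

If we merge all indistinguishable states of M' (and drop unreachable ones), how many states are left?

Reachable states from the start: {C,J,L,M,V,W}. Unreachable: {N} — drop them.
Start with accepting vs non-accepting: {C,J,M,V} | {L,W}.
The partition is now stable with 2 blocks: {C,J,M,V} | {L,W}.

2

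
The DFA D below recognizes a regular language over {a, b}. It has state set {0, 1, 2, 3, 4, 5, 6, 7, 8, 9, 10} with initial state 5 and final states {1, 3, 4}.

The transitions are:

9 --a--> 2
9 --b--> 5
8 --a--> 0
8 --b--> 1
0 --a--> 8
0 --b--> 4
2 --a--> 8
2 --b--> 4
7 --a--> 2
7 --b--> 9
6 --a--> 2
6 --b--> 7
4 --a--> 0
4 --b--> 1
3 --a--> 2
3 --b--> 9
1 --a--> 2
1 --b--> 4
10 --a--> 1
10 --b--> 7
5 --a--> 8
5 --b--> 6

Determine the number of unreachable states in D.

No path from 5 leads to 3, 10; the other 9 states are all reachable.

2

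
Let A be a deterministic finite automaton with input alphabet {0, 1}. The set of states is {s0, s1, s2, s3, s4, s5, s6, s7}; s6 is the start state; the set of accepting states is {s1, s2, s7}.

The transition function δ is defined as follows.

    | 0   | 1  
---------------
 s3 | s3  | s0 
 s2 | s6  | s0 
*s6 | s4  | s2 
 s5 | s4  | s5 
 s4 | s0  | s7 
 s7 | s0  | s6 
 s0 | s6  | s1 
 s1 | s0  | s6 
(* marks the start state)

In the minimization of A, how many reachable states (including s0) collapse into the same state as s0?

First remove the unreachable states {s3,s5}; 6 states remain.
P0 = {s1,s2,s7} | {s0,s4,s6}.
The partition is now stable with 2 blocks: {s1,s2,s7} | {s0,s4,s6}.
The equivalence class containing s0 is {s0,s4,s6}, of size 3.

3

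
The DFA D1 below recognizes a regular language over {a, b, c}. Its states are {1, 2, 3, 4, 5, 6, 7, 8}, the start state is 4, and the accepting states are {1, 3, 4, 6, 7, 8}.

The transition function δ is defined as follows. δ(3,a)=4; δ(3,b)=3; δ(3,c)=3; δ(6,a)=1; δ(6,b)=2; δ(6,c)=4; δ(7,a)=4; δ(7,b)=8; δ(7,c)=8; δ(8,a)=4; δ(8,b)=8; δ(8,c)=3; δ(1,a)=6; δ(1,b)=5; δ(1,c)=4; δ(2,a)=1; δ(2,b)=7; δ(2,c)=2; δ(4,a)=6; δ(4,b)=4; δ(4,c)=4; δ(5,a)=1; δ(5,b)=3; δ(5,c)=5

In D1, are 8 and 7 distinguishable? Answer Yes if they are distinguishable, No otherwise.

No

Every state is reachable, so we keep all 8.
Initial partition by acceptance: {1,3,4,6,7,8} | {2,5}.
Refine {1,3,4,6,7,8} on symbol b: members go to different blocks, giving {3,4,7,8} and {1,6}.
On input a, block {3,4,7,8} splits into {3,7,8} and {4}.
Stable partition: {3,7,8} | {2,5} | {1,6} | {4} — 4 equivalence classes.
8 and 7 lie in the same block of the stable partition, so they are equivalent — no string distinguishes them.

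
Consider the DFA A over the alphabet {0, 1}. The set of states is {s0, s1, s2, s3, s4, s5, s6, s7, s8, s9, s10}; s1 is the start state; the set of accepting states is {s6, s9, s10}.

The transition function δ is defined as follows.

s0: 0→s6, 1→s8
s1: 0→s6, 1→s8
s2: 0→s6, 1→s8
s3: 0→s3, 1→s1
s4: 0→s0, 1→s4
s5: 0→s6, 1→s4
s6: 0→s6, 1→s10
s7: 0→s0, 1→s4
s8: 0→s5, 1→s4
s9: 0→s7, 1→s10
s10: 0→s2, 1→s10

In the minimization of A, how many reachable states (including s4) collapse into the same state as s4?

States {s3,s7,s9} cannot be reached from the start state, so discard them.
P0 = {s6,s10} | {s0,s1,s2,s4,s5,s8}.
Refine {s6,s10} on symbol 0: members go to different blocks, giving {s6} and {s10}.
Refine {s0,s1,s2,s4,s5,s8} on symbol 0: members go to different blocks, giving {s0,s1,s2,s5} and {s4,s8}.
No further refinement is possible. Final partition (4 blocks): {s6} | {s0,s1,s2,s5} | {s10} | {s4,s8}.
The equivalence class containing s4 is {s4,s8}, of size 2.

2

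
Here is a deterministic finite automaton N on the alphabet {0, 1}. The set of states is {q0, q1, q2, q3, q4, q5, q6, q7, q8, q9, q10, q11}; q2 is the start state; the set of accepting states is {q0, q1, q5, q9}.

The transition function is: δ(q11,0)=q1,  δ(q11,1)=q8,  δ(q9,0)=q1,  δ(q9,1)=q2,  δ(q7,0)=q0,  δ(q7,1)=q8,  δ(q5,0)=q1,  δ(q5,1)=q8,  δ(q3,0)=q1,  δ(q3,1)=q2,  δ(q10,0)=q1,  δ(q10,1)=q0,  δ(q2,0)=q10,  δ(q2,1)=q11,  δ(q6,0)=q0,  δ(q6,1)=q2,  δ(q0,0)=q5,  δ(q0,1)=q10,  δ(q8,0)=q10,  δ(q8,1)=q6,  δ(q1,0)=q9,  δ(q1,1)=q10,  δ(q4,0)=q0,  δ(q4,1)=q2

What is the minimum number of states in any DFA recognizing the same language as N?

First remove the unreachable states {q3,q4,q7}; 9 states remain.
P0 = {q0,q1,q5,q9} | {q2,q6,q8,q10,q11}.
Split {q2,q6,q8,q10,q11} by δ(·,0) → {q6,q10,q11} and {q2,q8}.
Split {q0,q1,q5,q9} by δ(·,1) → {q0,q1} and {q5,q9}.
On input 1, block {q6,q10,q11} splits into {q6,q11} and {q10}.
The partition is now stable with 5 blocks: {q0,q1} | {q6,q11} | {q2,q8} | {q5,q9} | {q10}.

5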